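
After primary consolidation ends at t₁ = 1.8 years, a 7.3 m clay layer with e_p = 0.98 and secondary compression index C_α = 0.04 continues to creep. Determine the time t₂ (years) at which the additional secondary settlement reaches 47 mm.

S_s = C_α·H/(1+e_p)·log₁₀(t₂/t₁) ⇒ log₁₀(t₂/t₁) = S_s·(1+e_p)/(C_α·H).
log₁₀(t₂/t₁) = 0.047 × (1+0.98) / (0.04×7.3) = 0.3187
t₂ = t₁ × 10^0.3187 = 1.8 × 2.083 = 3.749 years

t₂ ≈ 3.75 years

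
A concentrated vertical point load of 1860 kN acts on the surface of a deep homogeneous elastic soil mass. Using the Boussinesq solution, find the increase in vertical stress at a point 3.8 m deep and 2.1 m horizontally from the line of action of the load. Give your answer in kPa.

Boussinesq vertical stress below a point load on an elastic half-space:
Δσ_z = 3P/(2πz²) · [1 + (r/z)²]^(−5/2)
r/z = 2.1/3.8 = 0.55263; [1+(r/z)²]^(−5/2) = 0.51362.
Δσ_z = 3×1860/(2π×3.8²) × 0.51362 = 61.502 × 0.51362 = 31.59 kPa

Δσ_z ≈ 31.6 kPa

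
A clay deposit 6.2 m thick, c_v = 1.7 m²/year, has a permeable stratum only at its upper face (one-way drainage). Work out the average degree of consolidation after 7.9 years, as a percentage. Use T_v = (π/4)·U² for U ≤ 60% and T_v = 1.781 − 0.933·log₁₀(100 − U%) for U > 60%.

Drainage path length: H_d = H = 6.2 m (single drainage).
T_v = c_v·t/H_d² = 1.7×7.9/6.2² = 0.34938.
T_v = 0.34938 corresponds to the U > 60% branch:
U = 1 − 10^((1.781 − T_v)/0.933)/100 = 0.6577

U ≈ 65.8 %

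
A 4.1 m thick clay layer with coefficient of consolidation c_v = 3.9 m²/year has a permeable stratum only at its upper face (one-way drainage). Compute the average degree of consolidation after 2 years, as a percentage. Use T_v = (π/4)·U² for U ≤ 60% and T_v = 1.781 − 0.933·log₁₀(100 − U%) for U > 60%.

Drainage path length: H_d = H = 4.1 m (single drainage).
T_v = c_v·t/H_d² = 3.9×2/4.1² = 0.46401.
T_v = 0.46401 corresponds to the U > 60% branch:
U = 1 − 10^((1.781 − T_v)/0.933)/100 = 0.742

U ≈ 74.2 %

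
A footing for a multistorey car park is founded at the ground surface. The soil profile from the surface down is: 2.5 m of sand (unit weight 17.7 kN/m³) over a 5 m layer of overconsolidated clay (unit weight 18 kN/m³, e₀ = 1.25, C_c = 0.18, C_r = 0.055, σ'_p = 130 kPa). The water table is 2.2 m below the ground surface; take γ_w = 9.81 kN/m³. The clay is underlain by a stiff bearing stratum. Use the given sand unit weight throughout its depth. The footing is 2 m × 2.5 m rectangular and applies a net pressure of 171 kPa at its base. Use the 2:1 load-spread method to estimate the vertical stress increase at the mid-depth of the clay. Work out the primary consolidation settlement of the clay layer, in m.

Mid-depth of clay below the ground surface: z = 2.5 + 5/2 = 5 m.
Total vertical stress at mid-clay: σ_v = 17.7×2.5 + 18×2.5 = 89.25 kPa.
Pore pressure: u = 9.81×(5 − 2.2) = 27.468 kPa.
Initial effective stress: σ'_0 = σ_v − u = 89.25 − 27.468 = 61.782 kPa.
Stress increase at mid-clay by the 2:1 spreading method:
Δσ = qBL/((B+z)(L+z)) = 171×2×2.5/((2+5)(2.5+5)) = 16.286 kPa
Final effective stress: σ'_f = 61.782 + 16.286 = 78.068 kPa.
σ'_f = 78.068 ≤ σ'_p = 130 kPa, so the clay remains overconsolidated and only the recompression index applies:
S_c = C_r·H/(1+e₀)·log₁₀(σ'_f/σ'_0) = 0.055×5/2.25×log₁₀(78.068/61.782)
    = 0.12222 × 0.10161 = 0.01242 m

S_c ≈ 0.0124 m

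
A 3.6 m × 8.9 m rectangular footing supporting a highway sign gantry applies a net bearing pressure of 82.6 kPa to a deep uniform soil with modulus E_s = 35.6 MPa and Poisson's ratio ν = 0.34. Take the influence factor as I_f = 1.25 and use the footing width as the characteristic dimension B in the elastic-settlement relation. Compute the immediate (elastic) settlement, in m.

S_e ≈ 0.00923 m

Immediate (elastic) settlement: S_e = q·B·(1−ν²)/E_s · I_f.
E_s = 35.6 MPa = 35600 kPa.
S_e = 82.6 × 3.6 × (1 − 0.34²) / 35600 × 1.25
    = 82.6 × 3.6 × 0.8844 / 35600 × 1.25
    = 0.009234 m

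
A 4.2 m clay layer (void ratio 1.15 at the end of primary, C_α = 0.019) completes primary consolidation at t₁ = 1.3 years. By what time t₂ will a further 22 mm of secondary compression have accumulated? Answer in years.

S_s = C_α·H/(1+e_p)·log₁₀(t₂/t₁) ⇒ log₁₀(t₂/t₁) = S_s·(1+e_p)/(C_α·H).
log₁₀(t₂/t₁) = 0.022 × (1+1.15) / (0.019×4.2) = 0.5927
t₂ = t₁ × 10^0.5927 = 1.3 × 3.915 = 5.09 years

t₂ ≈ 5.09 years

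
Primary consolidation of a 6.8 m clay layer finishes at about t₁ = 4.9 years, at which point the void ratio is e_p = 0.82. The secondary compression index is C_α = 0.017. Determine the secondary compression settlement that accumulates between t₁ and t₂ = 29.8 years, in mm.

S_s ≈ 49.8 mm

Secondary compression: S_s = C_α·H/(1+e_p)·log₁₀(t₂/t₁)
S_s = 0.017×6.8/(1+0.82)×log₁₀(29.8/4.9)
    = 0.06352 × 0.784 = 0.0498 m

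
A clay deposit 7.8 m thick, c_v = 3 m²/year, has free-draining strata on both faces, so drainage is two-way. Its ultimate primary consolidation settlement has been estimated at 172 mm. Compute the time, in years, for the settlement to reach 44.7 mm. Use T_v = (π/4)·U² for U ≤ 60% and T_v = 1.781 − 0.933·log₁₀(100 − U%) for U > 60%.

Drainage path length: H_d = H/2 = 3.9 m (double drainage).
U = S(t)/S_ult = 44.7/172 = 0.2599.
U ≤ 60%: T_v = (π/4)·U² = (π/4)×0.25988² = 0.053045.
t = T_v·H_d²/c_v = 0.053045×3.9²/3 = 0.2689 years.

t ≈ 0.269 years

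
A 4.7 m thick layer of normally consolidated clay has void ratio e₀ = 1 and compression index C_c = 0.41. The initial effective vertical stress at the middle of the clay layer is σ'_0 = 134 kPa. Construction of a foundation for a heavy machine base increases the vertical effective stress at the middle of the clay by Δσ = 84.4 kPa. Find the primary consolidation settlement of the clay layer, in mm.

S_c ≈ 204 mm

Final effective stress: σ'_f = σ'_0 + Δσ = 134 + 84.4 = 218.4 kPa.
Normally consolidated clay, so the full stress increment lies on the virgin compression line:
S_c = C_c·H/(1+e₀)·log₁₀(σ'_f/σ'_0) = 0.41×4.7/(1+1)×log₁₀(218.4/134)
    = 0.9635 × 0.21215 = 0.2044 m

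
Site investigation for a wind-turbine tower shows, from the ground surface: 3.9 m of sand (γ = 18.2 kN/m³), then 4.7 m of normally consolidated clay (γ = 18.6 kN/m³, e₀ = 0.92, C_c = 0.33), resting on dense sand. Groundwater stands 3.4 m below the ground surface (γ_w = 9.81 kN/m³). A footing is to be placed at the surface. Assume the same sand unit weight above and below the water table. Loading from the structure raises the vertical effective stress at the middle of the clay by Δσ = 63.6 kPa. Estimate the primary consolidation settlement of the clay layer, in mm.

Mid-depth of clay below the ground surface: z = 3.9 + 4.7/2 = 6.25 m.
Total vertical stress at mid-clay: σ_v = 18.2×3.9 + 18.6×2.35 = 114.69 kPa.
Pore pressure: u = 9.81×(6.25 − 3.4) = 27.959 kPa.
Initial effective stress: σ'_0 = σ_v − u = 114.69 − 27.959 = 86.731 kPa.
Final effective stress: σ'_f = σ'_0 + Δσ = 86.731 + 63.6 = 150.33 kPa.
Normally consolidated clay, so the full stress increment lies on the virgin compression line:
S_c = C_c·H/(1+e₀)·log₁₀(σ'_f/σ'_0) = 0.33×4.7/(1+0.92)×log₁₀(150.33/86.731)
    = 0.80781 × 0.23887 = 0.193 m

S_c ≈ 193 mm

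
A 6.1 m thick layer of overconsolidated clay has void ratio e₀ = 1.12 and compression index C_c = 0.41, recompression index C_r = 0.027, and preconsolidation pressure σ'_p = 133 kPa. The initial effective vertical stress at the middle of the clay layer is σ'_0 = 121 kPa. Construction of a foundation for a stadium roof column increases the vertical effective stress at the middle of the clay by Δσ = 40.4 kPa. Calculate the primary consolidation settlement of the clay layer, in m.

S_c ≈ 0.102 m

Final effective stress: σ'_f = 121 + 40.4 = 161.4 kPa.
σ'_f = 161.4 > σ'_p = 133 kPa, so the stress path crosses the preconsolidation pressure — recompression up to σ'_p, then virgin compression beyond:
S_c = H/(1+e₀)·[C_r·log₁₀(σ'_p/σ'_0) + C_c·log₁₀(σ'_f/σ'_p)]
    = 6.1/2.12 × [0.027×log₁₀(133/121) + 0.41×log₁₀(161.4/133)]
    = 2.8774 × [0.0011088 + 0.034461] = 0.1023 m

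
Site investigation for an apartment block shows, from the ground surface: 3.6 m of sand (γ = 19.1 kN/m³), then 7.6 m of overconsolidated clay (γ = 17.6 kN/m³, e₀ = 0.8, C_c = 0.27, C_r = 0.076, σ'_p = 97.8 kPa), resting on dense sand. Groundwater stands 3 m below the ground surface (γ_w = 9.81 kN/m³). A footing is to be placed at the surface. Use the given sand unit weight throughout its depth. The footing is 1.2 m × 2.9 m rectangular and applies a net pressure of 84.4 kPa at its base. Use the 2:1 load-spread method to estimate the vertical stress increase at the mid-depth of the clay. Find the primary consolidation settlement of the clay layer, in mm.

Mid-depth of clay below the ground surface: z = 3.6 + 7.6/2 = 7.4 m.
Total vertical stress at mid-clay: σ_v = 19.1×3.6 + 17.6×3.8 = 135.64 kPa.
Pore pressure: u = 9.81×(7.4 − 3) = 43.164 kPa.
Initial effective stress: σ'_0 = σ_v − u = 135.64 − 43.164 = 92.476 kPa.
Stress increase at mid-clay by the 2:1 spreading method:
Δσ = qBL/((B+z)(L+z)) = 84.4×1.2×2.9/((1.2+7.4)(2.9+7.4)) = 3.3158 kPa
Final effective stress: σ'_f = 92.476 + 3.3158 = 95.792 kPa.
σ'_f = 95.792 ≤ σ'_p = 97.8 kPa, so the clay remains overconsolidated and only the recompression index applies:
S_c = C_r·H/(1+e₀)·log₁₀(σ'_f/σ'_0) = 0.076×7.6/1.8×log₁₀(95.792/92.476)
    = 0.32089 × 0.0153 = 0.00491 m

S_c ≈ 4.91 mm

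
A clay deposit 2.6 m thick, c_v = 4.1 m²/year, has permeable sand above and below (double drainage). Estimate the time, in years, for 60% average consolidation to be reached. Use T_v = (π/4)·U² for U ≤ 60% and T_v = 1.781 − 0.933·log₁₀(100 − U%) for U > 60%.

Drainage path length: H_d = H/2 = 1.3 m (double drainage).
U ≤ 60%: T_v = (π/4)·U² = (π/4)×0.6² = 0.28274.
t = T_v·H_d²/c_v = 0.28274×1.3²/4.1 = 0.1165 years.

t ≈ 0.117 years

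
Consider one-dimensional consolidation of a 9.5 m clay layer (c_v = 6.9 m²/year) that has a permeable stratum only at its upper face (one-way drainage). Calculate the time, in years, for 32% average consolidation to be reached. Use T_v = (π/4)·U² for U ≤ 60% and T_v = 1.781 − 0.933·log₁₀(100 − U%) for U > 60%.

t ≈ 1.05 years

Drainage path length: H_d = H = 9.5 m (single drainage).
U ≤ 60%: T_v = (π/4)·U² = (π/4)×0.32² = 0.080425.
t = T_v·H_d²/c_v = 0.080425×9.5²/6.9 = 1.052 years.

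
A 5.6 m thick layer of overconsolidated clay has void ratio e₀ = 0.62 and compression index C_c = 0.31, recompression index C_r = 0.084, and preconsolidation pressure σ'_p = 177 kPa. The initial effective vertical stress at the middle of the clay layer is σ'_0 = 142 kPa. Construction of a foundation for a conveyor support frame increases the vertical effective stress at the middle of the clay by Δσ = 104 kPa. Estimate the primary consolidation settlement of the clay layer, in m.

S_c ≈ 0.181 m

Final effective stress: σ'_f = 142 + 104 = 246 kPa.
σ'_f = 246 > σ'_p = 177 kPa, so the stress path crosses the preconsolidation pressure — recompression up to σ'_p, then virgin compression beyond:
S_c = H/(1+e₀)·[C_r·log₁₀(σ'_p/σ'_0) + C_c·log₁₀(σ'_f/σ'_p)]
    = 5.6/1.62 × [0.084×log₁₀(177/142) + 0.31×log₁₀(246/177)]
    = 3.4568 × [0.0080375 + 0.044318] = 0.181 m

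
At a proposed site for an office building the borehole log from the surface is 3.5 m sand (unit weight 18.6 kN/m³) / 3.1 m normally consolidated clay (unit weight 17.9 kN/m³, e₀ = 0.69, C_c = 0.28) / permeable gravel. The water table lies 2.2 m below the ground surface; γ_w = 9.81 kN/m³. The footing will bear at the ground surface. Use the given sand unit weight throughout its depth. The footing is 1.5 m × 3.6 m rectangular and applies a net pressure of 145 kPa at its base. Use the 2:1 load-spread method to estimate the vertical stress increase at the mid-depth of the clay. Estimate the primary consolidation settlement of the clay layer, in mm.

S_c ≈ 43.1 mm

Mid-depth of clay below the ground surface: z = 3.5 + 3.1/2 = 5.05 m.
Total vertical stress at mid-clay: σ_v = 18.6×3.5 + 17.9×1.55 = 92.845 kPa.
Pore pressure: u = 9.81×(5.05 − 2.2) = 27.959 kPa.
Initial effective stress: σ'_0 = σ_v − u = 92.845 − 27.959 = 64.886 kPa.
Stress increase at mid-clay by the 2:1 spreading method:
Δσ = qBL/((B+z)(L+z)) = 145×1.5×3.6/((1.5+5.05)(3.6+5.05)) = 13.82 kPa
Final effective stress: σ'_f = σ'_0 + Δσ = 64.886 + 13.82 = 78.706 kPa.
Normally consolidated clay, so the full stress increment lies on the virgin compression line:
S_c = C_c·H/(1+e₀)·log₁₀(σ'_f/σ'_0) = 0.28×3.1/(1+0.69)×log₁₀(78.706/64.886)
    = 0.51361 × 0.083857 = 0.04307 m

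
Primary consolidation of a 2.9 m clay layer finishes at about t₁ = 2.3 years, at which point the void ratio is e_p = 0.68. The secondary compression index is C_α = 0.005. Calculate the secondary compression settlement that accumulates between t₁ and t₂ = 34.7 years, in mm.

S_s ≈ 10.2 mm

Secondary compression: S_s = C_α·H/(1+e_p)·log₁₀(t₂/t₁)
S_s = 0.005×2.9/(1+0.68)×log₁₀(34.7/2.3)
    = 0.008631 × 1.179 = 0.01017 m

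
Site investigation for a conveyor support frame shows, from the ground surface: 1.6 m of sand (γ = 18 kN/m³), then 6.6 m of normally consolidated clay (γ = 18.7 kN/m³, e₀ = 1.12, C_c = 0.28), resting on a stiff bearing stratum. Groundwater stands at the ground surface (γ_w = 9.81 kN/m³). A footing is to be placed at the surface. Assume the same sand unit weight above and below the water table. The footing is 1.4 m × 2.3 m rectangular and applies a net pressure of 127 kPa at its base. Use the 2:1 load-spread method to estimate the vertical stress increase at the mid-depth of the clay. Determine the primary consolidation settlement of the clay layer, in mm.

Mid-depth of clay below the ground surface: z = 1.6 + 6.6/2 = 4.9 m.
Total vertical stress at mid-clay: σ_v = 18×1.6 + 18.7×3.3 = 90.51 kPa.
Pore pressure: u = 9.81×(4.9 − 0) = 48.069 kPa.
Initial effective stress: σ'_0 = σ_v − u = 90.51 − 48.069 = 42.441 kPa.
Stress increase at mid-clay by the 2:1 spreading method:
Δσ = qBL/((B+z)(L+z)) = 127×1.4×2.3/((1.4+4.9)(2.3+4.9)) = 9.0154 kPa
Final effective stress: σ'_f = σ'_0 + Δσ = 42.441 + 9.0154 = 51.456 kPa.
Normally consolidated clay, so the full stress increment lies on the virgin compression line:
S_c = C_c·H/(1+e₀)·log₁₀(σ'_f/σ'_0) = 0.28×6.6/(1+1.12)×log₁₀(51.456/42.441)
    = 0.8717 × 0.08365 = 0.07292 m

S_c ≈ 72.9 mm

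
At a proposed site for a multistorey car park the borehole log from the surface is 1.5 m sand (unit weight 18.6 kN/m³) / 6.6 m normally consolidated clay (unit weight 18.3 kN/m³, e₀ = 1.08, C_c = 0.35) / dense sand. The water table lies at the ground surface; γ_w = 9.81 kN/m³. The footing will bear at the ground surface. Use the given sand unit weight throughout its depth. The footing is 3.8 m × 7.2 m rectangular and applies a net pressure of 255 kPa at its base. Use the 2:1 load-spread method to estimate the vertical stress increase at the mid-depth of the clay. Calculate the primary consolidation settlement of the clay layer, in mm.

S_c ≈ 468 mm

Mid-depth of clay below the ground surface: z = 1.5 + 6.6/2 = 4.8 m.
Total vertical stress at mid-clay: σ_v = 18.6×1.5 + 18.3×3.3 = 88.29 kPa.
Pore pressure: u = 9.81×(4.8 − 0) = 47.088 kPa.
Initial effective stress: σ'_0 = σ_v − u = 88.29 − 47.088 = 41.202 kPa.
Stress increase at mid-clay by the 2:1 spreading method:
Δσ = qBL/((B+z)(L+z)) = 255×3.8×7.2/((3.8+4.8)(7.2+4.8)) = 67.605 kPa
Final effective stress: σ'_f = σ'_0 + Δσ = 41.202 + 67.605 = 108.81 kPa.
Normally consolidated clay, so the full stress increment lies on the virgin compression line:
S_c = C_c·H/(1+e₀)·log₁₀(σ'_f/σ'_0) = 0.35×6.6/(1+1.08)×log₁₀(108.81/41.202)
    = 1.1106 × 0.42175 = 0.4684 m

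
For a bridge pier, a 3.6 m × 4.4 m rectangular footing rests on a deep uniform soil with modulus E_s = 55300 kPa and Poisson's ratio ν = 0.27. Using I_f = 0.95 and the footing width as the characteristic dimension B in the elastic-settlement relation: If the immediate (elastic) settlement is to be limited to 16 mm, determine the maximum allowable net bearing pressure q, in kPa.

q ≈ 279 kPa

S_e = q·B·(1−ν²)/E_s · I_f  ⇒  q = S_e·E_s / (B·(1−ν²)·I_f).
q = 0.016 × 55300 / (3.6 × 0.9271 × 0.95) = 279.1 kPa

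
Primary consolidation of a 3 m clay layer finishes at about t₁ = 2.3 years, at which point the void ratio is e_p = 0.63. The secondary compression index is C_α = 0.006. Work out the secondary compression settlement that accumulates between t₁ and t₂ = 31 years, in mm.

S_s ≈ 12.5 mm

Secondary compression: S_s = C_α·H/(1+e_p)·log₁₀(t₂/t₁)
S_s = 0.006×3/(1+0.63)×log₁₀(31/2.3)
    = 0.01104 × 1.13 = 0.01247 m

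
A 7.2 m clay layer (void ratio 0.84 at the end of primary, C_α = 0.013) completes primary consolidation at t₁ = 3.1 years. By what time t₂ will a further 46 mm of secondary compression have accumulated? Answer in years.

S_s = C_α·H/(1+e_p)·log₁₀(t₂/t₁) ⇒ log₁₀(t₂/t₁) = S_s·(1+e_p)/(C_α·H).
log₁₀(t₂/t₁) = 0.046 × (1+0.84) / (0.013×7.2) = 0.9043
t₂ = t₁ × 10^0.9043 = 3.1 × 8.022 = 24.87 years

t₂ ≈ 24.9 years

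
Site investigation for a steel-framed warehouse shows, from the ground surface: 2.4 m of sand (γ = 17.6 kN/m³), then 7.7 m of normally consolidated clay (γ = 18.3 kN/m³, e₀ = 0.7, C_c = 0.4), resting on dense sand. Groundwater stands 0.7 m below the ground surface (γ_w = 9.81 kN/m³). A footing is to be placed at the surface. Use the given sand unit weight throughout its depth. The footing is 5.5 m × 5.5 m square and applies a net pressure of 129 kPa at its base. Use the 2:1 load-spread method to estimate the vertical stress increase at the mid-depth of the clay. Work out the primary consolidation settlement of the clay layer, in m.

Mid-depth of clay below the ground surface: z = 2.4 + 7.7/2 = 6.25 m.
Total vertical stress at mid-clay: σ_v = 17.6×2.4 + 18.3×3.85 = 112.69 kPa.
Pore pressure: u = 9.81×(6.25 − 0.7) = 54.446 kPa.
Initial effective stress: σ'_0 = σ_v − u = 112.69 − 54.446 = 58.244 kPa.
Stress increase at mid-clay by the 2:1 spreading method:
Δσ = qBL/((B+z)(L+z)) = 129×5.5×5.5/((5.5+6.25)(5.5+6.25)) = 28.264 kPa
Final effective stress: σ'_f = σ'_0 + Δσ = 58.244 + 28.264 = 86.508 kPa.
Normally consolidated clay, so the full stress increment lies on the virgin compression line:
S_c = C_c·H/(1+e₀)·log₁₀(σ'_f/σ'_0) = 0.4×7.7/(1+0.7)×log₁₀(86.508/58.244)
    = 1.8118 × 0.17181 = 0.3113 m

S_c ≈ 0.311 m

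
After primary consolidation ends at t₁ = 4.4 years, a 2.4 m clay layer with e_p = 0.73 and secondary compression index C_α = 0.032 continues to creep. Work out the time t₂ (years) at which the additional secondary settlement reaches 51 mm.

S_s = C_α·H/(1+e_p)·log₁₀(t₂/t₁) ⇒ log₁₀(t₂/t₁) = S_s·(1+e_p)/(C_α·H).
log₁₀(t₂/t₁) = 0.051 × (1+0.73) / (0.032×2.4) = 1.149
t₂ = t₁ × 10^1.149 = 4.4 × 14.09 = 61.98 years

t₂ ≈ 62 years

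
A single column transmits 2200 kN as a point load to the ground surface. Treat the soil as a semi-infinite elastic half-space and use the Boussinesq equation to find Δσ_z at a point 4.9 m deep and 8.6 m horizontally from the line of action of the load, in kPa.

Boussinesq vertical stress below a point load on an elastic half-space:
Δσ_z = 3P/(2πz²) · [1 + (r/z)²]^(−5/2)
r/z = 8.6/4.9 = 1.7551; [1+(r/z)²]^(−5/2) = 0.029734.
Δσ_z = 3×2200/(2π×4.9²) × 0.029734 = 43.749 × 0.029734 = 1.301 kPa

Δσ_z ≈ 1.3 kPa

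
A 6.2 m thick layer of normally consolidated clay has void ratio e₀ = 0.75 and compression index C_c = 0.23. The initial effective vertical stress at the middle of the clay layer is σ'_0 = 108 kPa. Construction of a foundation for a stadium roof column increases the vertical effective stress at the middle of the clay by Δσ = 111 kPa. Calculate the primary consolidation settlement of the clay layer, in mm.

Final effective stress: σ'_f = σ'_0 + Δσ = 108 + 111 = 219 kPa.
Normally consolidated clay, so the full stress increment lies on the virgin compression line:
S_c = C_c·H/(1+e₀)·log₁₀(σ'_f/σ'_0) = 0.23×6.2/(1+0.75)×log₁₀(219/108)
    = 0.81486 × 0.30702 = 0.2502 m

S_c ≈ 250 mm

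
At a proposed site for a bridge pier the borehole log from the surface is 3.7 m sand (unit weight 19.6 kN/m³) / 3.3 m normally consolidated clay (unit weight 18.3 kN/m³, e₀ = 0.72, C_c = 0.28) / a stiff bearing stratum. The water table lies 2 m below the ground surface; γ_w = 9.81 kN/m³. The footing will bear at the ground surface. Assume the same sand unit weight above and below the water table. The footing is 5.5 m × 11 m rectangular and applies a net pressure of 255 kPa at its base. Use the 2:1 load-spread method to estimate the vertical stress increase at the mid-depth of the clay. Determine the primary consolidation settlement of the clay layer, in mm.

S_c ≈ 189 mm

Mid-depth of clay below the ground surface: z = 3.7 + 3.3/2 = 5.35 m.
Total vertical stress at mid-clay: σ_v = 19.6×3.7 + 18.3×1.65 = 102.72 kPa.
Pore pressure: u = 9.81×(5.35 − 2) = 32.864 kPa.
Initial effective stress: σ'_0 = σ_v − u = 102.72 − 32.864 = 69.856 kPa.
Stress increase at mid-clay by the 2:1 spreading method:
Δσ = qBL/((B+z)(L+z)) = 255×5.5×11/((5.5+5.35)(11+5.35)) = 86.966 kPa
Final effective stress: σ'_f = σ'_0 + Δσ = 69.856 + 86.966 = 156.82 kPa.
Normally consolidated clay, so the full stress increment lies on the virgin compression line:
S_c = C_c·H/(1+e₀)·log₁₀(σ'_f/σ'_0) = 0.28×3.3/(1+0.72)×log₁₀(156.82/69.856)
    = 0.53721 × 0.3512 = 0.1887 m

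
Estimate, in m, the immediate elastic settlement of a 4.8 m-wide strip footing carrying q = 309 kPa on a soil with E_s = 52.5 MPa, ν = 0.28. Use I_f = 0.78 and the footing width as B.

Immediate (elastic) settlement: S_e = q·B·(1−ν²)/E_s · I_f.
E_s = 52.5 MPa = 52500 kPa.
S_e = 309 × 4.8 × (1 − 0.28²) / 52500 × 0.78
    = 309 × 4.8 × 0.9216 / 52500 × 0.78
    = 0.02031 m

S_e ≈ 0.0203 m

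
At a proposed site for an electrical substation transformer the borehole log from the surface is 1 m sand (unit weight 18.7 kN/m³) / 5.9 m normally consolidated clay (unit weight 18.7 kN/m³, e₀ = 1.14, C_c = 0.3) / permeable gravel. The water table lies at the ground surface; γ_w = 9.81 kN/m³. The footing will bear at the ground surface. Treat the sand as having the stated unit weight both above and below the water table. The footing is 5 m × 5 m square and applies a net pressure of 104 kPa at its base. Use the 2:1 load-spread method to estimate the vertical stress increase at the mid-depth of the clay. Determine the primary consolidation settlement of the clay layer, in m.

Mid-depth of clay below the ground surface: z = 1 + 5.9/2 = 3.95 m.
Total vertical stress at mid-clay: σ_v = 18.7×1 + 18.7×2.95 = 73.865 kPa.
Pore pressure: u = 9.81×(3.95 − 0) = 38.75 kPa.
Initial effective stress: σ'_0 = σ_v − u = 73.865 − 38.75 = 35.115 kPa.
Stress increase at mid-clay by the 2:1 spreading method:
Δσ = qBL/((B+z)(L+z)) = 104×5×5/((5+3.95)(5+3.95)) = 32.458 kPa
Final effective stress: σ'_f = σ'_0 + Δσ = 35.115 + 32.458 = 67.573 kPa.
Normally consolidated clay, so the full stress increment lies on the virgin compression line:
S_c = C_c·H/(1+e₀)·log₁₀(σ'_f/σ'_0) = 0.3×5.9/(1+1.14)×log₁₀(67.573/35.115)
    = 0.8271 × 0.28428 = 0.2351 m

S_c ≈ 0.235 m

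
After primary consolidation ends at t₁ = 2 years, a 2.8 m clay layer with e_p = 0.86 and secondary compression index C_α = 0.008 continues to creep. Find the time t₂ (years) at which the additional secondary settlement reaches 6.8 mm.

t₂ ≈ 7.34 years

S_s = C_α·H/(1+e_p)·log₁₀(t₂/t₁) ⇒ log₁₀(t₂/t₁) = S_s·(1+e_p)/(C_α·H).
log₁₀(t₂/t₁) = 0.0068 × (1+0.86) / (0.008×2.8) = 0.5646
t₂ = t₁ × 10^0.5646 = 2 × 3.67 = 7.34 years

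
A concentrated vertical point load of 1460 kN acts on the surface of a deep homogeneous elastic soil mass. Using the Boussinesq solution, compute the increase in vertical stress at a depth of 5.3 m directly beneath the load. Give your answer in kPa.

Δσ_z ≈ 24.8 kPa

Boussinesq vertical stress below a point load on an elastic half-space:
Δσ_z = 3P/(2πz²) · [1 + (r/z)²]^(−5/2)
r/z = 0/5.3 = 0; [1+(r/z)²]^(−5/2) = 1.
Δσ_z = 3×1460/(2π×5.3²) × 1 = 24.817 × 1 = 24.82 kPa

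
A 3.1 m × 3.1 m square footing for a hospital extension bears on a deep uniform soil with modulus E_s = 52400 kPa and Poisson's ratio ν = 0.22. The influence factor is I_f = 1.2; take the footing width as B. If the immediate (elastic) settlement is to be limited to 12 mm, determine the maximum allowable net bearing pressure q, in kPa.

S_e = q·B·(1−ν²)/E_s · I_f  ⇒  q = S_e·E_s / (B·(1−ν²)·I_f).
q = 0.012 × 52400 / (3.1 × 0.9516 × 1.2) = 177.6 kPa

q ≈ 178 kPa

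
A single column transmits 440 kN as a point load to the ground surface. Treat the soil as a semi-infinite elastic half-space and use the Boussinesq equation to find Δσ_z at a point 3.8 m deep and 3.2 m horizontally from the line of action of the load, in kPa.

Δσ_z ≈ 3.81 kPa

Boussinesq vertical stress below a point load on an elastic half-space:
Δσ_z = 3P/(2πz²) · [1 + (r/z)²]^(−5/2)
r/z = 3.2/3.8 = 0.84211; [1+(r/z)²]^(−5/2) = 0.26185.
Δσ_z = 3×440/(2π×3.8²) × 0.26185 = 14.549 × 0.26185 = 3.81 kPa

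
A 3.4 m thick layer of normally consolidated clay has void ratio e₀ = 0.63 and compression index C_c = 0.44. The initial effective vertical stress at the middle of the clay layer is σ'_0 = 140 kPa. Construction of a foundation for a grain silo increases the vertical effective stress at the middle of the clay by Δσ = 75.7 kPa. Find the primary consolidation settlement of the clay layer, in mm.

Final effective stress: σ'_f = σ'_0 + Δσ = 140 + 75.7 = 215.7 kPa.
Normally consolidated clay, so the full stress increment lies on the virgin compression line:
S_c = C_c·H/(1+e₀)·log₁₀(σ'_f/σ'_0) = 0.44×3.4/(1+0.63)×log₁₀(215.7/140)
    = 0.91779 × 0.18772 = 0.1723 m

S_c ≈ 172 mm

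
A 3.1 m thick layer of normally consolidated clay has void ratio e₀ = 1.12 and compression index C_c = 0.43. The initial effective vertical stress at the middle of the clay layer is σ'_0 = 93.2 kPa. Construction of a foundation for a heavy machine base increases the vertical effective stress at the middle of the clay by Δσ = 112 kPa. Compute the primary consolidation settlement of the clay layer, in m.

S_c ≈ 0.216 m

Final effective stress: σ'_f = σ'_0 + Δσ = 93.2 + 112 = 205.2 kPa.
Normally consolidated clay, so the full stress increment lies on the virgin compression line:
S_c = C_c·H/(1+e₀)·log₁₀(σ'_f/σ'_0) = 0.43×3.1/(1+1.12)×log₁₀(205.2/93.2)
    = 0.62877 × 0.34276 = 0.2155 m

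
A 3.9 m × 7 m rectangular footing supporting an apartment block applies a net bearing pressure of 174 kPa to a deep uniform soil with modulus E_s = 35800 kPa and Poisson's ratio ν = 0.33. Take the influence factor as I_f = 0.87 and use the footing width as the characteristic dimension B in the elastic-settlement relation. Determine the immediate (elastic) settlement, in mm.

S_e ≈ 14.7 mm

Immediate (elastic) settlement: S_e = q·B·(1−ν²)/E_s · I_f.
S_e = 174 × 3.9 × (1 − 0.33²) / 35800 × 0.87
    = 174 × 3.9 × 0.8911 / 35800 × 0.87
    = 0.0147 m = 14.7 mm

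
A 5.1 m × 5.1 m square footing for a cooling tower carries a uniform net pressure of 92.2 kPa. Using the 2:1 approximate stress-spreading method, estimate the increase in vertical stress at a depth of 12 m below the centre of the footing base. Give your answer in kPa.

Δσ_z ≈ 8.2 kPa

By the 2:1 method the load spreads at 1 horizontal : 2 vertical, so at depth z the loaded area has grown by z in each plan dimension:
Δσ = qBL/((B+z)(L+z)) = 92.2×5.1×5.1/((5.1+12)(5.1+12)) = 8.2012 kPa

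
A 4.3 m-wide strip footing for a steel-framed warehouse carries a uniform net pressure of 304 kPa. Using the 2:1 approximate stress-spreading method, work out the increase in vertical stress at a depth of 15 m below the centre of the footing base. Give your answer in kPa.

Δσ_z ≈ 67.7 kPa

By the 2:1 method the load spreads at 1 horizontal : 2 vertical, so at depth z the loaded area has grown by z in each plan dimension:
Δσ = qB/(B+z) = 304×4.3/(4.3+15) = 67.731 kPa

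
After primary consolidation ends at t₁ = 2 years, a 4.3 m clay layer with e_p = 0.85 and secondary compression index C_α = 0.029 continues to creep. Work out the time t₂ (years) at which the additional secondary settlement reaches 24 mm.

S_s = C_α·H/(1+e_p)·log₁₀(t₂/t₁) ⇒ log₁₀(t₂/t₁) = S_s·(1+e_p)/(C_α·H).
log₁₀(t₂/t₁) = 0.024 × (1+0.85) / (0.029×4.3) = 0.3561
t₂ = t₁ × 10^0.3561 = 2 × 2.27 = 4.54 years

t₂ ≈ 4.54 years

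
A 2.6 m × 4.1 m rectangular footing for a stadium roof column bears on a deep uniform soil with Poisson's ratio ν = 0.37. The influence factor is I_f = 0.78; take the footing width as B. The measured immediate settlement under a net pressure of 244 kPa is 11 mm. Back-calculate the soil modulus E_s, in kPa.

S_e = q·B·(1−ν²)/E_s · I_f  ⇒  E_s = q·B·(1−ν²)·I_f / S_e.
E_s = 244 × 2.6 × 0.8631 × 0.78 / 0.011 = 38830 kPa

E_s ≈ 38800 kPa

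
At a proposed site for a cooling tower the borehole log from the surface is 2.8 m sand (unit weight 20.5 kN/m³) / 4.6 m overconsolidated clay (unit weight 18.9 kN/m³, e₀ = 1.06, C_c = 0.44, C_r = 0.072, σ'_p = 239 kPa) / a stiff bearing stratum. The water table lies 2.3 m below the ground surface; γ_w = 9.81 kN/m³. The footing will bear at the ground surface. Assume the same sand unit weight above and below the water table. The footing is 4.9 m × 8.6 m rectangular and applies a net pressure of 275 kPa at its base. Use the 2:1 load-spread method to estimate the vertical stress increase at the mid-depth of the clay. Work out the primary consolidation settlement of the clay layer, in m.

S_c ≈ 0.0535 m

Mid-depth of clay below the ground surface: z = 2.8 + 4.6/2 = 5.1 m.
Total vertical stress at mid-clay: σ_v = 20.5×2.8 + 18.9×2.3 = 100.87 kPa.
Pore pressure: u = 9.81×(5.1 − 2.3) = 27.468 kPa.
Initial effective stress: σ'_0 = σ_v − u = 100.87 − 27.468 = 73.402 kPa.
Stress increase at mid-clay by the 2:1 spreading method:
Δσ = qBL/((B+z)(L+z)) = 275×4.9×8.6/((4.9+5.1)(8.6+5.1)) = 84.588 kPa
Final effective stress: σ'_f = 73.402 + 84.588 = 157.99 kPa.
σ'_f = 157.99 ≤ σ'_p = 239 kPa, so the clay remains overconsolidated and only the recompression index applies:
S_c = C_r·H/(1+e₀)·log₁₀(σ'_f/σ'_0) = 0.072×4.6/2.06×log₁₀(157.99/73.402)
    = 0.16078 × 0.33292 = 0.05353 m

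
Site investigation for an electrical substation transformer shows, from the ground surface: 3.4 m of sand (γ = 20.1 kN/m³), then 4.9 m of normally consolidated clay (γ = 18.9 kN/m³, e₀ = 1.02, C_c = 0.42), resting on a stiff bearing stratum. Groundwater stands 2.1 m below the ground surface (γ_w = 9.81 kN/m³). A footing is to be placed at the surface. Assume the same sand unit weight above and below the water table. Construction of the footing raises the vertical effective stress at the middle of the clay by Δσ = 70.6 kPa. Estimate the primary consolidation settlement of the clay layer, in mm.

Mid-depth of clay below the ground surface: z = 3.4 + 4.9/2 = 5.85 m.
Total vertical stress at mid-clay: σ_v = 20.1×3.4 + 18.9×2.45 = 114.65 kPa.
Pore pressure: u = 9.81×(5.85 − 2.1) = 36.788 kPa.
Initial effective stress: σ'_0 = σ_v − u = 114.65 − 36.788 = 77.862 kPa.
Final effective stress: σ'_f = σ'_0 + Δσ = 77.862 + 70.6 = 148.46 kPa.
Normally consolidated clay, so the full stress increment lies on the virgin compression line:
S_c = C_c·H/(1+e₀)·log₁₀(σ'_f/σ'_0) = 0.42×4.9/(1+1.02)×log₁₀(148.46/77.862)
    = 1.0188 × 0.28028 = 0.2855 m

S_c ≈ 286 mm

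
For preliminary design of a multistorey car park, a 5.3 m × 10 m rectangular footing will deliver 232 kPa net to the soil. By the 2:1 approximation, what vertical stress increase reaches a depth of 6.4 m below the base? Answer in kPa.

By the 2:1 method the load spreads at 1 horizontal : 2 vertical, so at depth z the loaded area has grown by z in each plan dimension:
Δσ = qBL/((B+z)(L+z)) = 232×5.3×10/((5.3+6.4)(10+6.4)) = 64.082 kPa

Δσ_z ≈ 64.1 kPa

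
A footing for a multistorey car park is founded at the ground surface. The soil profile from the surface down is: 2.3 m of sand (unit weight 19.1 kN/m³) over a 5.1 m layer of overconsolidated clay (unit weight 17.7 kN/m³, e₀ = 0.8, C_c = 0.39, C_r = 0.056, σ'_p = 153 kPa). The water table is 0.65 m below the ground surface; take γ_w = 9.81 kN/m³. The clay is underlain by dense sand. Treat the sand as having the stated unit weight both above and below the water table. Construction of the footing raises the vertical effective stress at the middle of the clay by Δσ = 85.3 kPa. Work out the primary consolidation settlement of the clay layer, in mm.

Mid-depth of clay below the ground surface: z = 2.3 + 5.1/2 = 4.85 m.
Total vertical stress at mid-clay: σ_v = 19.1×2.3 + 17.7×2.55 = 89.065 kPa.
Pore pressure: u = 9.81×(4.85 − 0.65) = 41.202 kPa.
Initial effective stress: σ'_0 = σ_v − u = 89.065 − 41.202 = 47.863 kPa.
Final effective stress: σ'_f = 47.863 + 85.3 = 133.16 kPa.
σ'_f = 133.16 ≤ σ'_p = 153 kPa, so the clay remains overconsolidated and only the recompression index applies:
S_c = C_r·H/(1+e₀)·log₁₀(σ'_f/σ'_0) = 0.056×5.1/1.8×log₁₀(133.16/47.863)
    = 0.15866 × 0.44437 = 0.07051 m

S_c ≈ 70.5 mm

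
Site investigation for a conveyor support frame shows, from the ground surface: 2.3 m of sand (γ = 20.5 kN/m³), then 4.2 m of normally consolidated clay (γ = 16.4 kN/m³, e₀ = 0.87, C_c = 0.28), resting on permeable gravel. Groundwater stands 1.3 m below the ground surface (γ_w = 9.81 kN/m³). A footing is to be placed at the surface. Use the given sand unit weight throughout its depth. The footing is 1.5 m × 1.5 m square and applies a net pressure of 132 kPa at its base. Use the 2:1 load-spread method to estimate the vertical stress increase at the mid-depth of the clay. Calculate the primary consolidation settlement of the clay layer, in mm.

Mid-depth of clay below the ground surface: z = 2.3 + 4.2/2 = 4.4 m.
Total vertical stress at mid-clay: σ_v = 20.5×2.3 + 16.4×2.1 = 81.59 kPa.
Pore pressure: u = 9.81×(4.4 − 1.3) = 30.411 kPa.
Initial effective stress: σ'_0 = σ_v − u = 81.59 − 30.411 = 51.179 kPa.
Stress increase at mid-clay by the 2:1 spreading method:
Δσ = qBL/((B+z)(L+z)) = 132×1.5×1.5/((1.5+4.4)(1.5+4.4)) = 8.532 kPa
Final effective stress: σ'_f = σ'_0 + Δσ = 51.179 + 8.532 = 59.711 kPa.
Normally consolidated clay, so the full stress increment lies on the virgin compression line:
S_c = C_c·H/(1+e₀)·log₁₀(σ'_f/σ'_0) = 0.28×4.2/(1+0.87)×log₁₀(59.711/51.179)
    = 0.62888 × 0.066963 = 0.04211 m

S_c ≈ 42.1 mm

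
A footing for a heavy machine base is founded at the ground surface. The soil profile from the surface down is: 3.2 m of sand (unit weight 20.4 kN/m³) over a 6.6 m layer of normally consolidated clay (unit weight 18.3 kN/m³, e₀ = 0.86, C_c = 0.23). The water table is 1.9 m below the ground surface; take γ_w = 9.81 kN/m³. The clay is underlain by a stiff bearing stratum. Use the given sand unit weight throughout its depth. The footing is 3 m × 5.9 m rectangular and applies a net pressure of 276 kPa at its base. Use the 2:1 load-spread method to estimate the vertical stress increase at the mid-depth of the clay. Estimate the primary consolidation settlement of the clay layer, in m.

Mid-depth of clay below the ground surface: z = 3.2 + 6.6/2 = 6.5 m.
Total vertical stress at mid-clay: σ_v = 20.4×3.2 + 18.3×3.3 = 125.67 kPa.
Pore pressure: u = 9.81×(6.5 − 1.9) = 45.126 kPa.
Initial effective stress: σ'_0 = σ_v − u = 125.67 − 45.126 = 80.544 kPa.
Stress increase at mid-clay by the 2:1 spreading method:
Δσ = qBL/((B+z)(L+z)) = 276×3×5.9/((3+6.5)(5.9+6.5)) = 41.47 kPa
Final effective stress: σ'_f = σ'_0 + Δσ = 80.544 + 41.47 = 122.01 kPa.
Normally consolidated clay, so the full stress increment lies on the virgin compression line:
S_c = C_c·H/(1+e₀)·log₁₀(σ'_f/σ'_0) = 0.23×6.6/(1+0.86)×log₁₀(122.01/80.544)
    = 0.81613 × 0.18036 = 0.1472 m

S_c ≈ 0.147 m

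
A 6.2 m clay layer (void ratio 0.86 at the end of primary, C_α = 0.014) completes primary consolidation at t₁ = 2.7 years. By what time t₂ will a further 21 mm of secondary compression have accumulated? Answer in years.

t₂ ≈ 7.61 years

S_s = C_α·H/(1+e_p)·log₁₀(t₂/t₁) ⇒ log₁₀(t₂/t₁) = S_s·(1+e_p)/(C_α·H).
log₁₀(t₂/t₁) = 0.021 × (1+0.86) / (0.014×6.2) = 0.45
t₂ = t₁ × 10^0.45 = 2.7 × 2.818 = 7.61 years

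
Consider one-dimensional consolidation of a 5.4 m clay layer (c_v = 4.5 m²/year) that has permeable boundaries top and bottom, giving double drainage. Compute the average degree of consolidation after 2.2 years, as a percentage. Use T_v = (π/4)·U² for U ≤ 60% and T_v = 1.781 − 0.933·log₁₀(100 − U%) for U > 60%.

Drainage path length: H_d = H/2 = 2.7 m (double drainage).
T_v = c_v·t/H_d² = 4.5×2.2/2.7² = 1.358.
T_v = 1.358 corresponds to the U > 60% branch:
U = 1 − 10^((1.781 − T_v)/0.933)/100 = 0.9716

U ≈ 97.2 %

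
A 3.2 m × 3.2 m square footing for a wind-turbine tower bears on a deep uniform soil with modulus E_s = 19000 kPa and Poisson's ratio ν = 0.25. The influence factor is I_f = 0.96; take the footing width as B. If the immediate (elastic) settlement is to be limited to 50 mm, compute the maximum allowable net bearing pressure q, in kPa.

S_e = q·B·(1−ν²)/E_s · I_f  ⇒  q = S_e·E_s / (B·(1−ν²)·I_f).
q = 0.05 × 19000 / (3.2 × 0.9375 × 0.96) = 329.9 kPa

q ≈ 330 kPa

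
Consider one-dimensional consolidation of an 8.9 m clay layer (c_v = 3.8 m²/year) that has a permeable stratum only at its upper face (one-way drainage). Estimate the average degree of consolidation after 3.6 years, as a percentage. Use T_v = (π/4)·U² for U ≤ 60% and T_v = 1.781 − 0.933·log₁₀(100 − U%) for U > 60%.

U ≈ 46.9 %

Drainage path length: H_d = H = 8.9 m (single drainage).
T_v = c_v·t/H_d² = 3.8×3.6/8.9² = 0.17271.
T_v = 0.17271 corresponds to the U ≤ 60% branch:
U = √(4T_v/π) = 0.4689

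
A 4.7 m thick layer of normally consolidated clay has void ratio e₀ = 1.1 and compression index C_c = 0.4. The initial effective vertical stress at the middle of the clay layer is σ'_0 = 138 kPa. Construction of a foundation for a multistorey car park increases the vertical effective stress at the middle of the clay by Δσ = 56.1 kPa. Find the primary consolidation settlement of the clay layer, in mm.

Final effective stress: σ'_f = σ'_0 + Δσ = 138 + 56.1 = 194.1 kPa.
Normally consolidated clay, so the full stress increment lies on the virgin compression line:
S_c = C_c·H/(1+e₀)·log₁₀(σ'_f/σ'_0) = 0.4×4.7/(1+1.1)×log₁₀(194.1/138)
    = 0.89524 × 0.14815 = 0.1326 m

S_c ≈ 133 mm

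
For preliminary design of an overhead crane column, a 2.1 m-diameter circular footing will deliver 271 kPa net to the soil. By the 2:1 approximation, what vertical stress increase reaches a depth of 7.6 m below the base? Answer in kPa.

By the 2:1 method the load spreads at 1 horizontal : 2 vertical, so at depth z the loaded area has grown by z in each plan dimension:
Δσ ≈ qD²/(D+z)² = 271×2.1²/(2.1+7.6)² = 12.702 kPa

Δσ_z ≈ 12.7 kPa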